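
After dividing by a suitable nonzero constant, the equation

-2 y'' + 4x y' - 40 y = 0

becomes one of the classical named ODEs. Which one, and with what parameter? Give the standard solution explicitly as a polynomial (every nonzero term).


All three coefficients share the factor -2; dividing through by -2 gives  y'' - 2x y' + 20 y = 0.
This matches the Hermite equation y'' - 2x y' + 2n y = 0 with 2n = 20, so n = 10; the polynomial solution is H_10(x).
With y = sum_k a_k x^k, matching x^k gives (k+2)(k+1) a_{k+2} = 2(k - n) a_k = 2(k - 10) a_k. The right side vanishes at k = 10, so the series with the parity of 10 terminates at degree 10.
Standard normalization: leading coefficient of H_n is 2^n, so a_10 = 2^10 = 1024. Work downward with a_k = (k+1)(k+2) a_{k+2} / (2(k - n)):
  a_8 = (9)(10)(1024) / (2(8 - 10)) = 92160/(-4) = -23040
  a_6 = (7)(8)(-23040) / (2(6 - 10)) = -1290240/(-8) = 161280
  a_4 = (5)(6)(161280) / (2(4 - 10)) = 4838400/(-12) = -403200
  a_2 = (3)(4)(-403200) / (2(2 - 10)) = -4838400/(-16) = 302400
  a_0 = (1)(2)(302400) / (2(0 - 10)) = 604800/(-20) = -30240
Hence H_10(x) = 1024 x^10 - 23040 x^8 + 161280 x^6 - 403200 x^4 + 302400 x^2 - 30240.

H_10(x); series = 1024 x^10 - 23040 x^8 + 161280 x^6 - 403200 x^4 + 302400 x^2 - 30240


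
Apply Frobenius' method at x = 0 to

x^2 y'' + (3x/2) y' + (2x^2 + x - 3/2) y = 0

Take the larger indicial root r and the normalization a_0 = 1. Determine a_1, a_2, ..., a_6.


Write in Frobenius form y'' + (p(x)/x) y' + (q(x)/x^2) y = 0:
  p(x) = 3/2,  q(x) = 2x^2 + x - 3/2.
Indicial equation: r(r-1) + (3/2) r + (-3/2) = 0 -> roots r_1 = 1, r_2 = -3/2.
Take r = r_1 = 1. Let y(x) = x^r sum_{n>=0} a_n x^n with a_0 = 1.
Substitute y = x^r sum a_n x^n and match x^{r+n}. The recurrence is
  D(n) a_n + 1 a_{n-1} + 2 a_{n-2} = 0,  where D(n) = (r+n)(r+n-1) + (3/2)(r+n) + (-3/2).
  a_n = [-1 a_{n-1} - 2 a_{n-2}] / D(n).
Since the indicial polynomial factors as (r - r_1)(r - r_2), D(n) = (r_1 + n - r_1)(r_1 + n - r_2) = n(n + 5/2).
Evaluating step by step (a_0 = 1):
  n = 1: D(1) = 1(1 + 5/2) = 7/2; numerator = -1(1) = -1; a_1 = (-1)/(7/2) = -2/7
  n = 2: D(2) = 2(2 + 5/2) = 9; numerator = -1(-2/7) - 2(1) = -12/7; a_2 = (-12/7)/(9) = -4/21
  n = 3: D(3) = 3(3 + 5/2) = 33/2; numerator = -1(-4/21) - 2(-2/7) = 16/21; a_3 = (16/21)/(33/2) = 32/693
  n = 4: D(4) = 4(4 + 5/2) = 26; numerator = -1(32/693) - 2(-4/21) = 232/693; a_4 = (232/693)/(26) = 116/9009
  n = 5: D(5) = 5(5 + 5/2) = 75/2; numerator = -1(116/9009) - 2(32/693) = -316/3003; a_5 = (-316/3003)/(75/2) = -632/225225
  n = 6: D(6) = 6(6 + 5/2) = 51; numerator = -1(-632/225225) - 2(116/9009) = -5168/225225; a_6 = (-5168/225225)/(51) = -304/675675

r = 1; a_0 = 1; a_1 = -2/7; a_2 = -4/21; a_3 = 32/693; a_4 = 116/9009; a_5 = -632/225225; a_6 = -304/675675


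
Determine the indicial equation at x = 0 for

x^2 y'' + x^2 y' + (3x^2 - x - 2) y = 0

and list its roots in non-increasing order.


Divide by x^2 to reach normal form y'' + P_1(x) y' + P_2(x) y = 0 with P_1(x) = 1 and P_2(x) = 3 - 1/x - 2/x^2.
x = 0 is a singular point because the y-coefficient 3 - 1/x - 2/x^2 has a pole at x = 0.
It is a regular singular point because x P_1(x) = p(x) = x and x^2 P_2(x) = q(x) = 3x^2 - x - 2 are polynomials, hence analytic at x = 0.
p(0) = 0,  q(0) = -2.
Indicial equation: r(r-1) + p(0) r + q(0) = 0, i.e. r^2 + (p(0) - 1) r + q(0) = 0, i.e. r^2 - 1 r - 2 = 0.
Discriminant: (-1)^2 - 4(-2) = 9, so r = (1 ± 3)/2.
Solving: r_1 = 2, r_2 = -1.

indicial: r^2 - 1 r - 2 = 0; roots r_1 = 2, r_2 = -1


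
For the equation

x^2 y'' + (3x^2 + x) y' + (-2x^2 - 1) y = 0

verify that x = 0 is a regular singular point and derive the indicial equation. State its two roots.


Divide by x^2 to reach normal form y'' + P_1(x) y' + P_2(x) y = 0 with P_1(x) = 3 + 1/x and P_2(x) = -2 - 1/x^2.
x = 0 is a singular point because the y'-coefficient 3 + 1/x has a pole at x = 0 and the y-coefficient -2 - 1/x^2 has a pole at x = 0.
It is a regular singular point because x P_1(x) = p(x) = 3x + 1 and x^2 P_2(x) = q(x) = -2x^2 - 1 are polynomials, hence analytic at x = 0.
p(0) = 1,  q(0) = -1.
Indicial equation: r(r-1) + p(0) r + q(0) = 0, i.e. r^2 + (p(0) - 1) r + q(0) = 0, i.e. r^2 - 1 = 0.
Discriminant: (0)^2 - 4(-1) = 4, so r = (0 ± 2)/2.
Solving: r_1 = 1, r_2 = -1.

indicial: r^2 - 1 = 0; roots r_1 = 1, r_2 = -1


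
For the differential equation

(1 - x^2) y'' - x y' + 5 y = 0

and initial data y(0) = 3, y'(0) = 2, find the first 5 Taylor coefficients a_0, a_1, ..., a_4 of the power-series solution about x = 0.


Ansatz: y(x) = sum_{n>=0} a_n x^n, so y'(x) = sum_{n>=1} n a_n x^(n-1) and y''(x) = sum_{n>=2} n(n-1) a_n x^(n-2).
Substitute into P(x) y'' + Q(x) y' + R(x) y = 0 with P(x) = 1 - x^2, Q(x) = -x, R(x) = 5, and match powers of x.
Initial conditions: a_0 = 3, a_1 = 2.
Setting the coefficient of each power of x to zero and solving order by order (substituting the coefficients already found):
  x^0: 2 a_2 + 5 a_0 = 0  ->  2 a_2 = -5 a_0 = -15  ->  a_2 = -15/2
  x^1: 6 a_3 + 4 a_1 = 0  ->  6 a_3 = -4 a_1 = -8  ->  a_3 = -4/3
  x^2: 12 a_4 + a_2 = 0  ->  12 a_4 = -a_2 = 15/2  ->  a_4 = 5/8
Truncated series: y(x) = 3 + 2 x - (15/2) x^2 - (4/3) x^3 + (5/8) x^4 + O(x^5).

a_0 = 3; a_1 = 2; a_2 = -15/2; a_3 = -4/3; a_4 = 5/8


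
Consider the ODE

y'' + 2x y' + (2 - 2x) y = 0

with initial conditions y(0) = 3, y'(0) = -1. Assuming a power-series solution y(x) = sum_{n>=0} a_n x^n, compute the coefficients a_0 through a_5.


Ansatz: y(x) = sum_{n>=0} a_n x^n, so y'(x) = sum_{n>=1} n a_n x^(n-1) and y''(x) = sum_{n>=2} n(n-1) a_n x^(n-2).
Substitute into P(x) y'' + Q(x) y' + R(x) y = 0 with P(x) = 1, Q(x) = 2x, R(x) = 2 - 2x, and match powers of x.
Initial conditions: a_0 = 3, a_1 = -1.
Setting the coefficient of each power of x to zero and solving order by order (substituting the coefficients already found):
  x^0: 2 a_2 + 2 a_0 = 0  ->  2 a_2 = -2 a_0 = -6  ->  a_2 = -3
  x^1: 6 a_3 + 4 a_1 - 2 a_0 = 0  ->  6 a_3 = -4 a_1 + 2 a_0 = 10  ->  a_3 = 5/3
  x^2: 12 a_4 + 6 a_2 - 2 a_1 = 0  ->  12 a_4 = -6 a_2 + 2 a_1 = 16  ->  a_4 = 4/3
  x^3: 20 a_5 + 8 a_3 - 2 a_2 = 0  ->  20 a_5 = -8 a_3 + 2 a_2 = -58/3  ->  a_5 = -29/30
Truncated series: y(x) = 3 - x - 3 x^2 + (5/3) x^3 + (4/3) x^4 - (29/30) x^5 + O(x^6).

a_0 = 3; a_1 = -1; a_2 = -3; a_3 = 5/3; a_4 = 4/3; a_5 = -29/30


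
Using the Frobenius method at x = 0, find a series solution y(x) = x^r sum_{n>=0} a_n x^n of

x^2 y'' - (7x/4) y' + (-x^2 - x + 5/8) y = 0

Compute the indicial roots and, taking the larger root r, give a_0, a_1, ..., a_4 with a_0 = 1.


Write in Frobenius form y'' + (p(x)/x) y' + (q(x)/x^2) y = 0:
  p(x) = -7/4,  q(x) = -x^2 - x + 5/8.
Indicial equation: r(r-1) + (-7/4) r + (5/8) = 0 -> roots r_1 = 5/2, r_2 = 1/4.
Take r = r_1 = 5/2. Let y(x) = x^r sum_{n>=0} a_n x^n with a_0 = 1.
Substitute y = x^r sum a_n x^n and match x^{r+n}. The recurrence is
  D(n) a_n - 1 a_{n-1} - 1 a_{n-2} = 0,  where D(n) = (r+n)(r+n-1) + (-7/4)(r+n) + (5/8).
  a_n = [1 a_{n-1} + 1 a_{n-2}] / D(n).
Since the indicial polynomial factors as (r - r_1)(r - r_2), D(n) = (r_1 + n - r_1)(r_1 + n - r_2) = n(n + 9/4).
Evaluating step by step (a_0 = 1):
  n = 1: D(1) = 1(1 + 9/4) = 13/4; numerator = 1(1) = 1; a_1 = (1)/(13/4) = 4/13
  n = 2: D(2) = 2(2 + 9/4) = 17/2; numerator = 1(4/13) + 1(1) = 17/13; a_2 = (17/13)/(17/2) = 2/13
  n = 3: D(3) = 3(3 + 9/4) = 63/4; numerator = 1(2/13) + 1(4/13) = 6/13; a_3 = (6/13)/(63/4) = 8/273
  n = 4: D(4) = 4(4 + 9/4) = 25; numerator = 1(8/273) + 1(2/13) = 50/273; a_4 = (50/273)/(25) = 2/273

r = 5/2; a_0 = 1; a_1 = 4/13; a_2 = 2/13; a_3 = 8/273; a_4 = 2/273


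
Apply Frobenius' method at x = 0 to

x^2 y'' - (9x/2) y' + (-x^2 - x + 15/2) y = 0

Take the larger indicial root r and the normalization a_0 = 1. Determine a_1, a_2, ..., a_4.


Write in Frobenius form y'' + (p(x)/x) y' + (q(x)/x^2) y = 0:
  p(x) = -9/2,  q(x) = -x^2 - x + 15/2.
Indicial equation: r(r-1) + (-9/2) r + (15/2) = 0 -> roots r_1 = 3, r_2 = 5/2.
Take r = r_1 = 3. Let y(x) = x^r sum_{n>=0} a_n x^n with a_0 = 1.
Substitute y = x^r sum a_n x^n and match x^{r+n}. The recurrence is
  D(n) a_n - 1 a_{n-1} - 1 a_{n-2} = 0,  where D(n) = (r+n)(r+n-1) + (-9/2)(r+n) + (15/2).
  a_n = [1 a_{n-1} + 1 a_{n-2}] / D(n).
Since the indicial polynomial factors as (r - r_1)(r - r_2), D(n) = (r_1 + n - r_1)(r_1 + n - r_2) = n(n + 1/2).
Evaluating step by step (a_0 = 1):
  n = 1: D(1) = 1(1 + 1/2) = 3/2; numerator = 1(1) = 1; a_1 = (1)/(3/2) = 2/3
  n = 2: D(2) = 2(2 + 1/2) = 5; numerator = 1(2/3) + 1(1) = 5/3; a_2 = (5/3)/(5) = 1/3
  n = 3: D(3) = 3(3 + 1/2) = 21/2; numerator = 1(1/3) + 1(2/3) = 1; a_3 = (1)/(21/2) = 2/21
  n = 4: D(4) = 4(4 + 1/2) = 18; numerator = 1(2/21) + 1(1/3) = 3/7; a_4 = (3/7)/(18) = 1/42

r = 3; a_0 = 1; a_1 = 2/3; a_2 = 1/3; a_3 = 2/21; a_4 = 1/42


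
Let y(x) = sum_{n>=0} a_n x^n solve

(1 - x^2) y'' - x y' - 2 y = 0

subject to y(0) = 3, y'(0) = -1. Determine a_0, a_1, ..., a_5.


Ansatz: y(x) = sum_{n>=0} a_n x^n, so y'(x) = sum_{n>=1} n a_n x^(n-1) and y''(x) = sum_{n>=2} n(n-1) a_n x^(n-2).
Substitute into P(x) y'' + Q(x) y' + R(x) y = 0 with P(x) = 1 - x^2, Q(x) = -x, R(x) = -2, and match powers of x.
Initial conditions: a_0 = 3, a_1 = -1.
Setting the coefficient of each power of x to zero and solving order by order (substituting the coefficients already found):
  x^0: 2 a_2 - 2 a_0 = 0  ->  2 a_2 = 2 a_0 = 6  ->  a_2 = 3
  x^1: 6 a_3 - 3 a_1 = 0  ->  6 a_3 = 3 a_1 = -3  ->  a_3 = -1/2
  x^2: 12 a_4 - 6 a_2 = 0  ->  12 a_4 = 6 a_2 = 18  ->  a_4 = 3/2
  x^3: 20 a_5 - 11 a_3 = 0  ->  20 a_5 = 11 a_3 = -11/2  ->  a_5 = -11/40
Truncated series: y(x) = 3 - x + 3 x^2 - (1/2) x^3 + (3/2) x^4 - (11/40) x^5 + O(x^6).

a_0 = 3; a_1 = -1; a_2 = 3; a_3 = -1/2; a_4 = 3/2; a_5 = -11/40


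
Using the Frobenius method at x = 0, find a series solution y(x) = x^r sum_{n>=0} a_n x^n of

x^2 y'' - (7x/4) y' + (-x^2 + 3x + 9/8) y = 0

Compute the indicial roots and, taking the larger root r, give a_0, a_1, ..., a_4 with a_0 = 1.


Write in Frobenius form y'' + (p(x)/x) y' + (q(x)/x^2) y = 0:
  p(x) = -7/4,  q(x) = -x^2 + 3x + 9/8.
Indicial equation: r(r-1) + (-7/4) r + (9/8) = 0 -> roots r_1 = 9/4, r_2 = 1/2.
Take r = r_1 = 9/4. Let y(x) = x^r sum_{n>=0} a_n x^n with a_0 = 1.
Substitute y = x^r sum a_n x^n and match x^{r+n}. The recurrence is
  D(n) a_n + 3 a_{n-1} - 1 a_{n-2} = 0,  where D(n) = (r+n)(r+n-1) + (-7/4)(r+n) + (9/8).
  a_n = [-3 a_{n-1} + 1 a_{n-2}] / D(n).
Since the indicial polynomial factors as (r - r_1)(r - r_2), D(n) = (r_1 + n - r_1)(r_1 + n - r_2) = n(n + 7/4).
Evaluating step by step (a_0 = 1):
  n = 1: D(1) = 1(1 + 7/4) = 11/4; numerator = -3(1) = -3; a_1 = (-3)/(11/4) = -12/11
  n = 2: D(2) = 2(2 + 7/4) = 15/2; numerator = -3(-12/11) + 1(1) = 47/11; a_2 = (47/11)/(15/2) = 94/165
  n = 3: D(3) = 3(3 + 7/4) = 57/4; numerator = -3(94/165) + 1(-12/11) = -14/5; a_3 = (-14/5)/(57/4) = -56/285
  n = 4: D(4) = 4(4 + 7/4) = 23; numerator = -3(-56/285) + 1(94/165) = 3634/3135; a_4 = (3634/3135)/(23) = 158/3135

r = 9/4; a_0 = 1; a_1 = -12/11; a_2 = 94/165; a_3 = -56/285; a_4 = 158/3135


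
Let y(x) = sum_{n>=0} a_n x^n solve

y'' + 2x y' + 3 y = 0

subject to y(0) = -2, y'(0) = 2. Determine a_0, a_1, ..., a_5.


Ansatz: y(x) = sum_{n>=0} a_n x^n, so y'(x) = sum_{n>=1} n a_n x^(n-1) and y''(x) = sum_{n>=2} n(n-1) a_n x^(n-2).
Substitute into P(x) y'' + Q(x) y' + R(x) y = 0 with P(x) = 1, Q(x) = 2x, R(x) = 3, and match powers of x.
Initial conditions: a_0 = -2, a_1 = 2.
Setting the coefficient of each power of x to zero and solving order by order (substituting the coefficients already found):
  x^0: 2 a_2 + 3 a_0 = 0  ->  2 a_2 = -3 a_0 = 6  ->  a_2 = 3
  x^1: 6 a_3 + 5 a_1 = 0  ->  6 a_3 = -5 a_1 = -10  ->  a_3 = -5/3
  x^2: 12 a_4 + 7 a_2 = 0  ->  12 a_4 = -7 a_2 = -21  ->  a_4 = -7/4
  x^3: 20 a_5 + 9 a_3 = 0  ->  20 a_5 = -9 a_3 = 15  ->  a_5 = 3/4
Truncated series: y(x) = -2 + 2 x + 3 x^2 - (5/3) x^3 - (7/4) x^4 + (3/4) x^5 + O(x^6).

a_0 = -2; a_1 = 2; a_2 = 3; a_3 = -5/3; a_4 = -7/4; a_5 = 3/4


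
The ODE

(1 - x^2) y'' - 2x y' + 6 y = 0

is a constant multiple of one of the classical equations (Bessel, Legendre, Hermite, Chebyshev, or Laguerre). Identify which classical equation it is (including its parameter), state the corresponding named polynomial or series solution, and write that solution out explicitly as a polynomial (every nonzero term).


The equation is already in a standard form:  (1 - x^2) y'' - 2x y' + 6 y = 0.
This matches the Legendre equation (1 - x^2) y'' - 2x y' + n(n+1) y = 0 (note the -2x y' term) with n(n+1) = 6, so n = 2; the polynomial solution is P_2(x).
With y = sum_k a_k x^k, matching x^k gives (k+2)(k+1) a_{k+2} = [k(k+1) - n(n+1)] a_k = (k - 2)(k + 3) a_k. The right side vanishes at k = 2, so the series with the parity of 2 terminates at degree 2.
Standard normalization (P_n(1) = 1): leading coefficient (2n)!/(2^n (n!)^2) = 24/(4*4) = 3/2, so a_2 = 3/2. Work downward with a_k = (k+1)(k+2) a_{k+2} / ((k - 2)(k + 3)):
  a_0 = (1)(2)(3/2) / ((0 - 2)(0 + 3)) = 3/(-6) = -1/2
Hence P_2(x) = 3 x^2/2 - 1/2.

P_2(x); series = 3 x^2/2 - 1/2


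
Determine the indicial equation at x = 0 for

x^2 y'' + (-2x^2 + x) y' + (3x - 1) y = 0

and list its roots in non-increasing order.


Divide by x^2 to reach normal form y'' + P_1(x) y' + P_2(x) y = 0 with P_1(x) = -2 + 1/x and P_2(x) = 3/x - 1/x^2.
x = 0 is a singular point because the y'-coefficient -2 + 1/x has a pole at x = 0 and the y-coefficient 3/x - 1/x^2 has a pole at x = 0.
It is a regular singular point because x P_1(x) = p(x) = 1 - 2x and x^2 P_2(x) = q(x) = 3x - 1 are polynomials, hence analytic at x = 0.
p(0) = 1,  q(0) = -1.
Indicial equation: r(r-1) + p(0) r + q(0) = 0, i.e. r^2 + (p(0) - 1) r + q(0) = 0, i.e. r^2 - 1 = 0.
Discriminant: (0)^2 - 4(-1) = 4, so r = (0 ± 2)/2.
Solving: r_1 = 1, r_2 = -1.

indicial: r^2 - 1 = 0; roots r_1 = 1, r_2 = -1


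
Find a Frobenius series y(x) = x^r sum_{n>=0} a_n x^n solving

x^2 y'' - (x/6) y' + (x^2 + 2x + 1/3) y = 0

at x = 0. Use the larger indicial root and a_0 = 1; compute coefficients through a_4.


Write in Frobenius form y'' + (p(x)/x) y' + (q(x)/x^2) y = 0:
  p(x) = -1/6,  q(x) = x^2 + 2x + 1/3.
Indicial equation: r(r-1) + (-1/6) r + (1/3) = 0 -> roots r_1 = 2/3, r_2 = 1/2.
Take r = r_1 = 2/3. Let y(x) = x^r sum_{n>=0} a_n x^n with a_0 = 1.
Substitute y = x^r sum a_n x^n and match x^{r+n}. The recurrence is
  D(n) a_n + 2 a_{n-1} + 1 a_{n-2} = 0,  where D(n) = (r+n)(r+n-1) + (-1/6)(r+n) + (1/3).
  a_n = [-2 a_{n-1} - 1 a_{n-2}] / D(n).
Since the indicial polynomial factors as (r - r_1)(r - r_2), D(n) = (r_1 + n - r_1)(r_1 + n - r_2) = n(n + 1/6).
Evaluating step by step (a_0 = 1):
  n = 1: D(1) = 1(1 + 1/6) = 7/6; numerator = -2(1) = -2; a_1 = (-2)/(7/6) = -12/7
  n = 2: D(2) = 2(2 + 1/6) = 13/3; numerator = -2(-12/7) - 1(1) = 17/7; a_2 = (17/7)/(13/3) = 51/91
  n = 3: D(3) = 3(3 + 1/6) = 19/2; numerator = -2(51/91) - 1(-12/7) = 54/91; a_3 = (54/91)/(19/2) = 108/1729
  n = 4: D(4) = 4(4 + 1/6) = 50/3; numerator = -2(108/1729) - 1(51/91) = -1185/1729; a_4 = (-1185/1729)/(50/3) = -711/17290

r = 2/3; a_0 = 1; a_1 = -12/7; a_2 = 51/91; a_3 = 108/1729; a_4 = -711/17290


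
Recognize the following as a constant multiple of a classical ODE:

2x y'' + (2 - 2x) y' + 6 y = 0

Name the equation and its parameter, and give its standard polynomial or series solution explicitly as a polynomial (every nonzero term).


All three coefficients share the factor 2; dividing through by 2 gives  x y'' + (1 - x) y' + 3 y = 0.
This matches the Laguerre equation x y'' + (1 - x) y' + n y = 0 with n = 3; the polynomial solution is L_3(x).
With y = sum_k a_k x^k, matching x^k gives (k+1)k a_{k+1} + (k+1) a_{k+1} - k a_k + n a_k = 0, i.e. (k+1)^2 a_{k+1} = (k - n) a_k = (k - 3) a_k. The right side vanishes at k = 3, so the series terminates at degree 3.
Standard normalization L_n(0) = 1 gives a_0 = 1. Work upward with a_{k+1} = (k - 3) a_k / (k+1)^2:
  a_1 = (0 - 3)(1) / 1^2 = -3/1 = -3
  a_2 = (1 - 3)(-3) / 2^2 = 6/4 = 3/2
  a_3 = (2 - 3)(3/2) / 3^2 = (-3/2)/9 = -1/6
Hence L_3(x) = -x^3/6 + 3 x^2/2 - 3 x + 1.

L_3(x); series = -x^3/6 + 3 x^2/2 - 3 x + 1


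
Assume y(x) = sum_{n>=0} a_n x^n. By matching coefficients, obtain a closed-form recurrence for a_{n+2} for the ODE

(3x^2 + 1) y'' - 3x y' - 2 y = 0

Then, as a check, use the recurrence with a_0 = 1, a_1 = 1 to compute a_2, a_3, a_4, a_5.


Substitute y = sum_n a_n x^n.
(1 + 3 x^2) y'' contributes (n+2)(n+1) a_{n+2} + 3 n(n-1) a_n at x^n.
-3 x y'(x) contributes -3 n a_n at x^n.
-2 y(x) contributes -2 a_n at x^n.
Matching x^n: (n+2)(n+1) a_{n+2} + (3 n(n-1) - 3 n - 2) a_n = 0.
Thus a_{n+2} = (-3 n(n-1) + 3 n + 2) / ((n+1)(n+2)) * a_n.

Check with a_0 = 1, a_1 = 1 (apply the recurrence for n = 0, 1, 2, 3): a_0 = 1, a_1 = 1, a_2 = 1, a_3 = 5/6, a_4 = 1/6, a_5 = -7/24.

a_(n+2) = (-3 n(n-1) + 3 n + 2) / ((n+1)(n+2)) * a_n; check: a_0 = 1, a_1 = 1, a_2 = 1, a_3 = 5/6, a_4 = 1/6, a_5 = -7/24


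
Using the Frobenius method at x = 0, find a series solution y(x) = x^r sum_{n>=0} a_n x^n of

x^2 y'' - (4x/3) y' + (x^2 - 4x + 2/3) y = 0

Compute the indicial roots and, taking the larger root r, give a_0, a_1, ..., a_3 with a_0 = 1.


Write in Frobenius form y'' + (p(x)/x) y' + (q(x)/x^2) y = 0:
  p(x) = -4/3,  q(x) = x^2 - 4x + 2/3.
Indicial equation: r(r-1) + (-4/3) r + (2/3) = 0 -> roots r_1 = 2, r_2 = 1/3.
Take r = r_1 = 2. Let y(x) = x^r sum_{n>=0} a_n x^n with a_0 = 1.
Substitute y = x^r sum a_n x^n and match x^{r+n}. The recurrence is
  D(n) a_n - 4 a_{n-1} + 1 a_{n-2} = 0,  where D(n) = (r+n)(r+n-1) + (-4/3)(r+n) + (2/3).
  a_n = [4 a_{n-1} - 1 a_{n-2}] / D(n).
Since the indicial polynomial factors as (r - r_1)(r - r_2), D(n) = (r_1 + n - r_1)(r_1 + n - r_2) = n(n + 5/3).
Evaluating step by step (a_0 = 1):
  n = 1: D(1) = 1(1 + 5/3) = 8/3; numerator = 4(1) = 4; a_1 = (4)/(8/3) = 3/2
  n = 2: D(2) = 2(2 + 5/3) = 22/3; numerator = 4(3/2) - 1(1) = 5; a_2 = (5)/(22/3) = 15/22
  n = 3: D(3) = 3(3 + 5/3) = 14; numerator = 4(15/22) - 1(3/2) = 27/22; a_3 = (27/22)/(14) = 27/308

r = 2; a_0 = 1; a_1 = 3/2; a_2 = 15/22; a_3 = 27/308


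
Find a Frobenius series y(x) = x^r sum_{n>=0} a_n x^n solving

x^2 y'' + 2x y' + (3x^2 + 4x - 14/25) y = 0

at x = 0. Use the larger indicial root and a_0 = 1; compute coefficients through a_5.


Write in Frobenius form y'' + (p(x)/x) y' + (q(x)/x^2) y = 0:
  p(x) = 2,  q(x) = 3x^2 + 4x - 14/25.
Indicial equation: r(r-1) + (2) r + (-14/25) = 0 -> roots r_1 = 2/5, r_2 = -7/5.
Take r = r_1 = 2/5. Let y(x) = x^r sum_{n>=0} a_n x^n with a_0 = 1.
Substitute y = x^r sum a_n x^n and match x^{r+n}. The recurrence is
  D(n) a_n + 4 a_{n-1} + 3 a_{n-2} = 0,  where D(n) = (r+n)(r+n-1) + (2)(r+n) + (-14/25).
  a_n = [-4 a_{n-1} - 3 a_{n-2}] / D(n).
Since the indicial polynomial factors as (r - r_1)(r - r_2), D(n) = (r_1 + n - r_1)(r_1 + n - r_2) = n(n + 9/5).
Evaluating step by step (a_0 = 1):
  n = 1: D(1) = 1(1 + 9/5) = 14/5; numerator = -4(1) = -4; a_1 = (-4)/(14/5) = -10/7
  n = 2: D(2) = 2(2 + 9/5) = 38/5; numerator = -4(-10/7) - 3(1) = 19/7; a_2 = (19/7)/(38/5) = 5/14
  n = 3: D(3) = 3(3 + 9/5) = 72/5; numerator = -4(5/14) - 3(-10/7) = 20/7; a_3 = (20/7)/(72/5) = 25/126
  n = 4: D(4) = 4(4 + 9/5) = 116/5; numerator = -4(25/126) - 3(5/14) = -235/126; a_4 = (-235/126)/(116/5) = -1175/14616
  n = 5: D(5) = 5(5 + 9/5) = 34; numerator = -4(-1175/14616) - 3(25/126) = -500/1827; a_5 = (-500/1827)/(34) = -250/31059

r = 2/5; a_0 = 1; a_1 = -10/7; a_2 = 5/14; a_3 = 25/126; a_4 = -1175/14616; a_5 = -250/31059


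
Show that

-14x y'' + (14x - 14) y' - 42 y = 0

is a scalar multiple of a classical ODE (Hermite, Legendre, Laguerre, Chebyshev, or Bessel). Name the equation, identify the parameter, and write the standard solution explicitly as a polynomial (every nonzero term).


All three coefficients share the factor -14; dividing through by -14 gives  x y'' + (1 - x) y' + 3 y = 0.
This matches the Laguerre equation x y'' + (1 - x) y' + n y = 0 with n = 3; the polynomial solution is L_3(x).
With y = sum_k a_k x^k, matching x^k gives (k+1)k a_{k+1} + (k+1) a_{k+1} - k a_k + n a_k = 0, i.e. (k+1)^2 a_{k+1} = (k - n) a_k = (k - 3) a_k. The right side vanishes at k = 3, so the series terminates at degree 3.
Standard normalization L_n(0) = 1 gives a_0 = 1. Work upward with a_{k+1} = (k - 3) a_k / (k+1)^2:
  a_1 = (0 - 3)(1) / 1^2 = -3/1 = -3
  a_2 = (1 - 3)(-3) / 2^2 = 6/4 = 3/2
  a_3 = (2 - 3)(3/2) / 3^2 = (-3/2)/9 = -1/6
Hence L_3(x) = -x^3/6 + 3 x^2/2 - 3 x + 1.

L_3(x); series = -x^3/6 + 3 x^2/2 - 3 x + 1


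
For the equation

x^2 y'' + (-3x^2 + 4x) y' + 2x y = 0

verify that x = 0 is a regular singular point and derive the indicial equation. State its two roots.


Divide by x^2 to reach normal form y'' + P_1(x) y' + P_2(x) y = 0 with P_1(x) = -3 + 4/x and P_2(x) = 2/x.
x = 0 is a singular point because the y'-coefficient -3 + 4/x has a pole at x = 0 and the y-coefficient 2/x has a pole at x = 0.
It is a regular singular point because x P_1(x) = p(x) = 4 - 3x and x^2 P_2(x) = q(x) = 2x are polynomials, hence analytic at x = 0.
p(0) = 4,  q(0) = 0.
Indicial equation: r(r-1) + p(0) r + q(0) = 0, i.e. r^2 + (p(0) - 1) r + q(0) = 0, i.e. r^2 + 3 r = 0.
Discriminant: (3)^2 - 4(0) = 9, so r = (-3 ± 3)/2.
Solving: r_1 = 0, r_2 = -3.

indicial: r^2 + 3 r = 0; roots r_1 = 0, r_2 = -3


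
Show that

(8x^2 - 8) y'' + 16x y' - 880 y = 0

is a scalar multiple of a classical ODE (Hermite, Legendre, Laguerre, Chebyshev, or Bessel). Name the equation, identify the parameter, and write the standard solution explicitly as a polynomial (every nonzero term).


All three coefficients share the factor -8; dividing through by -8 gives  (1 - x^2) y'' - 2x y' + 110 y = 0.
This matches the Legendre equation (1 - x^2) y'' - 2x y' + n(n+1) y = 0 (note the -2x y' term) with n(n+1) = 110, so n = 10; the polynomial solution is P_10(x).
With y = sum_k a_k x^k, matching x^k gives (k+2)(k+1) a_{k+2} = [k(k+1) - n(n+1)] a_k = (k - 10)(k + 11) a_k. The right side vanishes at k = 10, so the series with the parity of 10 terminates at degree 10.
Standard normalization (P_n(1) = 1): leading coefficient (2n)!/(2^n (n!)^2) = 2432902008176640000/(1024*13168189440000) = 46189/256, so a_10 = 46189/256. Work downward with a_k = (k+1)(k+2) a_{k+2} / ((k - 10)(k + 11)):
  a_8 = (9)(10)(46189/256) / ((8 - 10)(8 + 11)) = (2078505/128)/(-38) = -109395/256
  a_6 = (7)(8)(-109395/256) / ((6 - 10)(6 + 11)) = (-765765/32)/(-68) = 45045/128
  a_4 = (5)(6)(45045/128) / ((4 - 10)(4 + 11)) = (675675/64)/(-90) = -15015/128
  a_2 = (3)(4)(-15015/128) / ((2 - 10)(2 + 11)) = (-45045/32)/(-104) = 3465/256
  a_0 = (1)(2)(3465/256) / ((0 - 10)(0 + 11)) = (3465/128)/(-110) = -63/256
Hence P_10(x) = 46189 x^10/256 - 109395 x^8/256 + 45045 x^6/128 - 15015 x^4/128 + 3465 x^2/256 - 63/256.

P_10(x); series = 46189 x^10/256 - 109395 x^8/256 + 45045 x^6/128 - 15015 x^4/128 + 3465 x^2/256 - 63/256


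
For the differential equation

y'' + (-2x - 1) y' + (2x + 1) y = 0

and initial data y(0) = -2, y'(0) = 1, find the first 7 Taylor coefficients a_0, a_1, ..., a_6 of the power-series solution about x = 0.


Ansatz: y(x) = sum_{n>=0} a_n x^n, so y'(x) = sum_{n>=1} n a_n x^(n-1) and y''(x) = sum_{n>=2} n(n-1) a_n x^(n-2).
Substitute into P(x) y'' + Q(x) y' + R(x) y = 0 with P(x) = 1, Q(x) = -2x - 1, R(x) = 2x + 1, and match powers of x.
Initial conditions: a_0 = -2, a_1 = 1.
Setting the coefficient of each power of x to zero and solving order by order (substituting the coefficients already found):
  x^0: 2 a_2 - a_1 + a_0 = 0  ->  2 a_2 = a_1 - a_0 = 3  ->  a_2 = 3/2
  x^1: 6 a_3 - 2 a_2 - a_1 + 2 a_0 = 0  ->  6 a_3 = 2 a_2 + a_1 - 2 a_0 = 8  ->  a_3 = 4/3
  x^2: 12 a_4 - 3 a_3 - 3 a_2 + 2 a_1 = 0  ->  12 a_4 = 3 a_3 + 3 a_2 - 2 a_1 = 13/2  ->  a_4 = 13/24
  x^3: 20 a_5 - 4 a_4 - 5 a_3 + 2 a_2 = 0  ->  20 a_5 = 4 a_4 + 5 a_3 - 2 a_2 = 35/6  ->  a_5 = 7/24
  x^4: 30 a_6 - 5 a_5 - 7 a_4 + 2 a_3 = 0  ->  30 a_6 = 5 a_5 + 7 a_4 - 2 a_3 = 31/12  ->  a_6 = 31/360
Truncated series: y(x) = -2 + x + (3/2) x^2 + (4/3) x^3 + (13/24) x^4 + (7/24) x^5 + (31/360) x^6 + O(x^7).

a_0 = -2; a_1 = 1; a_2 = 3/2; a_3 = 4/3; a_4 = 13/24; a_5 = 7/24; a_6 = 31/360


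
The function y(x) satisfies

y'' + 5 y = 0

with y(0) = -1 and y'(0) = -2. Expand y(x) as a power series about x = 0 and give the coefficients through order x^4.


Ansatz: y(x) = sum_{n>=0} a_n x^n, so y'(x) = sum_{n>=1} n a_n x^(n-1) and y''(x) = sum_{n>=2} n(n-1) a_n x^(n-2).
Substitute into P(x) y'' + Q(x) y' + R(x) y = 0 with P(x) = 1, Q(x) = 0, R(x) = 5, and match powers of x.
Initial conditions: a_0 = -1, a_1 = -2.
Setting the coefficient of each power of x to zero and solving order by order (substituting the coefficients already found):
  x^0: 2 a_2 + 5 a_0 = 0  ->  2 a_2 = -5 a_0 = 5  ->  a_2 = 5/2
  x^1: 6 a_3 + 5 a_1 = 0  ->  6 a_3 = -5 a_1 = 10  ->  a_3 = 5/3
  x^2: 12 a_4 + 5 a_2 = 0  ->  12 a_4 = -5 a_2 = -25/2  ->  a_4 = -25/24
Truncated series: y(x) = -1 - 2 x + (5/2) x^2 + (5/3) x^3 - (25/24) x^4 + O(x^5).

a_0 = -1; a_1 = -2; a_2 = 5/2; a_3 = 5/3; a_4 = -25/24


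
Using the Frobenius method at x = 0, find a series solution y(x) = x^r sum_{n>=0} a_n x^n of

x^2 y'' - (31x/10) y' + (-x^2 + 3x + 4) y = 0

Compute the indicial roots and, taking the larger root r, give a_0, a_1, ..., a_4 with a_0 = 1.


Write in Frobenius form y'' + (p(x)/x) y' + (q(x)/x^2) y = 0:
  p(x) = -31/10,  q(x) = -x^2 + 3x + 4.
Indicial equation: r(r-1) + (-31/10) r + (4) = 0 -> roots r_1 = 5/2, r_2 = 8/5.
Take r = r_1 = 5/2. Let y(x) = x^r sum_{n>=0} a_n x^n with a_0 = 1.
Substitute y = x^r sum a_n x^n and match x^{r+n}. The recurrence is
  D(n) a_n + 3 a_{n-1} - 1 a_{n-2} = 0,  where D(n) = (r+n)(r+n-1) + (-31/10)(r+n) + (4).
  a_n = [-3 a_{n-1} + 1 a_{n-2}] / D(n).
Since the indicial polynomial factors as (r - r_1)(r - r_2), D(n) = (r_1 + n - r_1)(r_1 + n - r_2) = n(n + 9/10).
Evaluating step by step (a_0 = 1):
  n = 1: D(1) = 1(1 + 9/10) = 19/10; numerator = -3(1) = -3; a_1 = (-3)/(19/10) = -30/19
  n = 2: D(2) = 2(2 + 9/10) = 29/5; numerator = -3(-30/19) + 1(1) = 109/19; a_2 = (109/19)/(29/5) = 545/551
  n = 3: D(3) = 3(3 + 9/10) = 117/10; numerator = -3(545/551) + 1(-30/19) = -2505/551; a_3 = (-2505/551)/(117/10) = -8350/21489
  n = 4: D(4) = 4(4 + 9/10) = 98/5; numerator = -3(-8350/21489) + 1(545/551) = 15435/7163; a_4 = (15435/7163)/(98/5) = 1575/14326

r = 5/2; a_0 = 1; a_1 = -30/19; a_2 = 545/551; a_3 = -8350/21489; a_4 = 1575/14326


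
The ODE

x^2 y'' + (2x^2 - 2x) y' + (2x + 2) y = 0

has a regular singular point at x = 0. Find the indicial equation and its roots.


Divide by x^2 to reach normal form y'' + P_1(x) y' + P_2(x) y = 0 with P_1(x) = 2 - 2/x and P_2(x) = 2/x + 2/x^2.
x = 0 is a singular point because the y'-coefficient 2 - 2/x has a pole at x = 0 and the y-coefficient 2/x + 2/x^2 has a pole at x = 0.
It is a regular singular point because x P_1(x) = p(x) = 2x - 2 and x^2 P_2(x) = q(x) = 2x + 2 are polynomials, hence analytic at x = 0.
p(0) = -2,  q(0) = 2.
Indicial equation: r(r-1) + p(0) r + q(0) = 0, i.e. r^2 + (p(0) - 1) r + q(0) = 0, i.e. r^2 - 3 r + 2 = 0.
Discriminant: (-3)^2 - 4(2) = 1, so r = (3 ± 1)/2.
Solving: r_1 = 2, r_2 = 1.

indicial: r^2 - 3 r + 2 = 0; roots r_1 = 2, r_2 = 1


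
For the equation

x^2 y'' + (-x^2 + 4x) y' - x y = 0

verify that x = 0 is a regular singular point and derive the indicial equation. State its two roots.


Divide by x^2 to reach normal form y'' + P_1(x) y' + P_2(x) y = 0 with P_1(x) = -1 + 4/x and P_2(x) = -1/x.
x = 0 is a singular point because the y'-coefficient -1 + 4/x has a pole at x = 0 and the y-coefficient -1/x has a pole at x = 0.
It is a regular singular point because x P_1(x) = p(x) = 4 - x and x^2 P_2(x) = q(x) = -x are polynomials, hence analytic at x = 0.
p(0) = 4,  q(0) = 0.
Indicial equation: r(r-1) + p(0) r + q(0) = 0, i.e. r^2 + (p(0) - 1) r + q(0) = 0, i.e. r^2 + 3 r = 0.
Discriminant: (3)^2 - 4(0) = 9, so r = (-3 ± 3)/2.
Solving: r_1 = 0, r_2 = -3.

indicial: r^2 + 3 r = 0; roots r_1 = 0, r_2 = -3


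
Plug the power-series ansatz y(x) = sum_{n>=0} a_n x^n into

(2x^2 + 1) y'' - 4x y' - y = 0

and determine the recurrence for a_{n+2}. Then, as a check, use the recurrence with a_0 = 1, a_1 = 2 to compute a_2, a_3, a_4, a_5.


Substitute y = sum_n a_n x^n.
(1 + 2 x^2) y'' contributes (n+2)(n+1) a_{n+2} + 2 n(n-1) a_n at x^n.
-4 x y'(x) contributes -4 n a_n at x^n.
-y(x) contributes -1 a_n at x^n.
Matching x^n: (n+2)(n+1) a_{n+2} + (2 n(n-1) - 4 n - 1) a_n = 0.
Thus a_{n+2} = (-2 n(n-1) + 4 n + 1) / ((n+1)(n+2)) * a_n.

Check with a_0 = 1, a_1 = 2 (apply the recurrence for n = 0, 1, 2, 3): a_0 = 1, a_1 = 2, a_2 = 1/2, a_3 = 5/3, a_4 = 5/24, a_5 = 1/12.

a_(n+2) = (-2 n(n-1) + 4 n + 1) / ((n+1)(n+2)) * a_n; check: a_0 = 1, a_1 = 2, a_2 = 1/2, a_3 = 5/3, a_4 = 5/24, a_5 = 1/12


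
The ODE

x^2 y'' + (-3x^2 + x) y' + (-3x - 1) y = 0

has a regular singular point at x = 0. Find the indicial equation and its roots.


Divide by x^2 to reach normal form y'' + P_1(x) y' + P_2(x) y = 0 with P_1(x) = -3 + 1/x and P_2(x) = -3/x - 1/x^2.
x = 0 is a singular point because the y'-coefficient -3 + 1/x has a pole at x = 0 and the y-coefficient -3/x - 1/x^2 has a pole at x = 0.
It is a regular singular point because x P_1(x) = p(x) = 1 - 3x and x^2 P_2(x) = q(x) = -3x - 1 are polynomials, hence analytic at x = 0.
p(0) = 1,  q(0) = -1.
Indicial equation: r(r-1) + p(0) r + q(0) = 0, i.e. r^2 + (p(0) - 1) r + q(0) = 0, i.e. r^2 - 1 = 0.
Discriminant: (0)^2 - 4(-1) = 4, so r = (0 ± 2)/2.
Solving: r_1 = 1, r_2 = -1.

indicial: r^2 - 1 = 0; roots r_1 = 1, r_2 = -1


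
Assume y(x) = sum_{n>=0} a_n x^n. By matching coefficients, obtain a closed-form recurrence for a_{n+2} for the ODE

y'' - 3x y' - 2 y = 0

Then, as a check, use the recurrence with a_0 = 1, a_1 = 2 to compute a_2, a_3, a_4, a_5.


Substitute y = sum_n a_n x^n.
y''(x) has coefficient (n+2)(n+1) a_{n+2} at x^n;
-3 x y'(x) has coefficient -3 n a_n at x^n (shift);
-2 y(x) has coefficient -2 a_n at x^n.
Matching x^n: (n+2)(n+1) a_{n+2} + (-3n - 2) a_n = 0.
Thus a_{n+2} = (3n + 2) / ((n+1)(n+2)) * a_n.

Check with a_0 = 1, a_1 = 2 (apply the recurrence for n = 0, 1, 2, 3): a_0 = 1, a_1 = 2, a_2 = 1, a_3 = 5/3, a_4 = 2/3, a_5 = 11/12.

a_(n+2) = (3n + 2) / ((n+1)(n+2)) * a_n; check: a_0 = 1, a_1 = 2, a_2 = 1, a_3 = 5/3, a_4 = 2/3, a_5 = 11/12


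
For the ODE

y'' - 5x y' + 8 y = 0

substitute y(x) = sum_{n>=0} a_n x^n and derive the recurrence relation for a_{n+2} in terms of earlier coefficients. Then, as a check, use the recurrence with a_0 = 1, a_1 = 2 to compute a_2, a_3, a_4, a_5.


Substitute y = sum_n a_n x^n.
y''(x) has coefficient (n+2)(n+1) a_{n+2} at x^n;
-5 x y'(x) has coefficient -5 n a_n at x^n (shift);
8 y(x) has coefficient 8 a_n at x^n.
Matching x^n: (n+2)(n+1) a_{n+2} + (-5n + 8) a_n = 0.
Thus a_{n+2} = (5n - 8) / ((n+1)(n+2)) * a_n.

Check with a_0 = 1, a_1 = 2 (apply the recurrence for n = 0, 1, 2, 3): a_0 = 1, a_1 = 2, a_2 = -4, a_3 = -1, a_4 = -2/3, a_5 = -7/20.

a_(n+2) = (5n - 8) / ((n+1)(n+2)) * a_n; check: a_0 = 1, a_1 = 2, a_2 = -4, a_3 = -1, a_4 = -2/3, a_5 = -7/20


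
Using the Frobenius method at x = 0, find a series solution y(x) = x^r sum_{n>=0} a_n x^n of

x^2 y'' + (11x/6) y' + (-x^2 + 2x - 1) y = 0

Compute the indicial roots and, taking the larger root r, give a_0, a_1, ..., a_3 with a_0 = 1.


Write in Frobenius form y'' + (p(x)/x) y' + (q(x)/x^2) y = 0:
  p(x) = 11/6,  q(x) = -x^2 + 2x - 1.
Indicial equation: r(r-1) + (11/6) r + (-1) = 0 -> roots r_1 = 2/3, r_2 = -3/2.
Take r = r_1 = 2/3. Let y(x) = x^r sum_{n>=0} a_n x^n with a_0 = 1.
Substitute y = x^r sum a_n x^n and match x^{r+n}. The recurrence is
  D(n) a_n + 2 a_{n-1} - 1 a_{n-2} = 0,  where D(n) = (r+n)(r+n-1) + (11/6)(r+n) + (-1).
  a_n = [-2 a_{n-1} + 1 a_{n-2}] / D(n).
Since the indicial polynomial factors as (r - r_1)(r - r_2), D(n) = (r_1 + n - r_1)(r_1 + n - r_2) = n(n + 13/6).
Evaluating step by step (a_0 = 1):
  n = 1: D(1) = 1(1 + 13/6) = 19/6; numerator = -2(1) = -2; a_1 = (-2)/(19/6) = -12/19
  n = 2: D(2) = 2(2 + 13/6) = 25/3; numerator = -2(-12/19) + 1(1) = 43/19; a_2 = (43/19)/(25/3) = 129/475
  n = 3: D(3) = 3(3 + 13/6) = 31/2; numerator = -2(129/475) + 1(-12/19) = -558/475; a_3 = (-558/475)/(31/2) = -36/475

r = 2/3; a_0 = 1; a_1 = -12/19; a_2 = 129/475; a_3 = -36/475


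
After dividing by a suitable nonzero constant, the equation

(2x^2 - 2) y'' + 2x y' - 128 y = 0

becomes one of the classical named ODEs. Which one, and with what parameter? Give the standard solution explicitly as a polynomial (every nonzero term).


All three coefficients share the factor -2; dividing through by -2 gives  (1 - x^2) y'' - x y' + 64 y = 0.
This matches the Chebyshev equation (1 - x^2) y'' - x y' + n^2 y = 0 (note the -x y' term, not -2x y') with n^2 = 64, so n = 8; the polynomial solution is T_8(x).
With y = sum_k a_k x^k, matching x^k gives (k+2)(k+1) a_{k+2} = (k^2 - n^2) a_k = (k - 8)(k + 8) a_k. The right side vanishes at k = 8, so the series with the parity of 8 terminates at degree 8.
Standard normalization: leading coefficient of T_n is 2^(n-1), so a_8 = 2^7 = 128. Work downward with a_k = (k+1)(k+2) a_{k+2} / ((k - 8)(k + 8)):
  a_6 = (7)(8)(128) / ((6 - 8)(6 + 8)) = 7168/(-28) = -256
  a_4 = (5)(6)(-256) / ((4 - 8)(4 + 8)) = -7680/(-48) = 160
  a_2 = (3)(4)(160) / ((2 - 8)(2 + 8)) = 1920/(-60) = -32
  a_0 = (1)(2)(-32) / ((0 - 8)(0 + 8)) = -64/(-64) = 1
Hence T_8(x) = 128 x^8 - 256 x^6 + 160 x^4 - 32 x^2 + 1.

T_8(x); series = 128 x^8 - 256 x^6 + 160 x^4 - 32 x^2 + 1


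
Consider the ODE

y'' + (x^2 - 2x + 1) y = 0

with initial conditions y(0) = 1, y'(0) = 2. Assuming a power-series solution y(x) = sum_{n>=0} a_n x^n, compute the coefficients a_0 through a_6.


Ansatz: y(x) = sum_{n>=0} a_n x^n, so y'(x) = sum_{n>=1} n a_n x^(n-1) and y''(x) = sum_{n>=2} n(n-1) a_n x^(n-2).
Substitute into P(x) y'' + Q(x) y' + R(x) y = 0 with P(x) = 1, Q(x) = 0, R(x) = x^2 - 2x + 1, and match powers of x.
Initial conditions: a_0 = 1, a_1 = 2.
Setting the coefficient of each power of x to zero and solving order by order (substituting the coefficients already found):
  x^0: 2 a_2 + a_0 = 0  ->  2 a_2 = -a_0 = -1  ->  a_2 = -1/2
  x^1: 6 a_3 + a_1 - 2 a_0 = 0  ->  6 a_3 = -a_1 + 2 a_0 = 0  ->  a_3 = 0
  x^2: 12 a_4 + a_2 - 2 a_1 + a_0 = 0  ->  12 a_4 = -a_2 + 2 a_1 - a_0 = 7/2  ->  a_4 = 7/24
  x^3: 20 a_5 + a_3 - 2 a_2 + a_1 = 0  ->  20 a_5 = -a_3 + 2 a_2 - a_1 = -3  ->  a_5 = -3/20
  x^4: 30 a_6 + a_4 - 2 a_3 + a_2 = 0  ->  30 a_6 = -a_4 + 2 a_3 - a_2 = 5/24  ->  a_6 = 1/144
Truncated series: y(x) = 1 + 2 x - (1/2) x^2 + (7/24) x^4 - (3/20) x^5 + (1/144) x^6 + O(x^7).

a_0 = 1; a_1 = 2; a_2 = -1/2; a_3 = 0; a_4 = 7/24; a_5 = -3/20; a_6 = 1/144


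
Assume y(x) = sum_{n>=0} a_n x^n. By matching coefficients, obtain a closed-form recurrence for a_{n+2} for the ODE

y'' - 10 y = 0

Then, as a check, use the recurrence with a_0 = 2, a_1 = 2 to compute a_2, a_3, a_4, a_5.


Substitute y = sum_n a_n x^n into y'' + (const) y = 0.
y''(x) = sum_{n>=0} (n+2)(n+1) a_{n+2} x^n.
The ODE becomes sum_n [(n+2)(n+1) a_{n+2} - 10 a_n] x^n = 0.
Setting each coefficient to zero gives the recurrence:
  (n+2)(n+1) a_{n+2} - 10 a_n = 0,
  a_{n+2} = 10 / ((n+1)(n+2)) a_n.

Check with a_0 = 2, a_1 = 2 (apply the recurrence for n = 0, 1, 2, 3): a_0 = 2, a_1 = 2, a_2 = 10, a_3 = 10/3, a_4 = 25/3, a_5 = 5/3.

a_{n+2} = 10/((n+1)(n+2)) * a_n; check: a_0 = 2, a_1 = 2, a_2 = 10, a_3 = 10/3, a_4 = 25/3, a_5 = 5/3


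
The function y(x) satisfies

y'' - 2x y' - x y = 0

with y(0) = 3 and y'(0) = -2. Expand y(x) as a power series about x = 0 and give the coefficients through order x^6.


Ansatz: y(x) = sum_{n>=0} a_n x^n, so y'(x) = sum_{n>=1} n a_n x^(n-1) and y''(x) = sum_{n>=2} n(n-1) a_n x^(n-2).
Substitute into P(x) y'' + Q(x) y' + R(x) y = 0 with P(x) = 1, Q(x) = -2x, R(x) = -x, and match powers of x.
Initial conditions: a_0 = 3, a_1 = -2.
Setting the coefficient of each power of x to zero and solving order by order (substituting the coefficients already found):
  x^0: 2 a_2 = 0  ->  a_2 = 0
  x^1: 6 a_3 - 2 a_1 - a_0 = 0  ->  6 a_3 = 2 a_1 + a_0 = -1  ->  a_3 = -1/6
  x^2: 12 a_4 - 4 a_2 - a_1 = 0  ->  12 a_4 = 4 a_2 + a_1 = -2  ->  a_4 = -1/6
  x^3: 20 a_5 - 6 a_3 - a_2 = 0  ->  20 a_5 = 6 a_3 + a_2 = -1  ->  a_5 = -1/20
  x^4: 30 a_6 - 8 a_4 - a_3 = 0  ->  30 a_6 = 8 a_4 + a_3 = -3/2  ->  a_6 = -1/20
Truncated series: y(x) = 3 - 2 x - (1/6) x^3 - (1/6) x^4 - (1/20) x^5 - (1/20) x^6 + O(x^7).

a_0 = 3; a_1 = -2; a_2 = 0; a_3 = -1/6; a_4 = -1/6; a_5 = -1/20; a_6 = -1/20


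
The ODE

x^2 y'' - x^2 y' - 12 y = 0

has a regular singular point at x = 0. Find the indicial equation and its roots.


Divide by x^2 to reach normal form y'' + P_1(x) y' + P_2(x) y = 0 with P_1(x) = -1 and P_2(x) = -12/x^2.
x = 0 is a singular point because the y-coefficient -12/x^2 has a pole at x = 0.
It is a regular singular point because x P_1(x) = p(x) = -x and x^2 P_2(x) = q(x) = -12 are polynomials, hence analytic at x = 0.
p(0) = 0,  q(0) = -12.
Indicial equation: r(r-1) + p(0) r + q(0) = 0, i.e. r^2 + (p(0) - 1) r + q(0) = 0, i.e. r^2 - 1 r - 12 = 0.
Discriminant: (-1)^2 - 4(-12) = 49, so r = (1 ± 7)/2.
Solving: r_1 = 4, r_2 = -3.

indicial: r^2 - 1 r - 12 = 0; roots r_1 = 4, r_2 = -3


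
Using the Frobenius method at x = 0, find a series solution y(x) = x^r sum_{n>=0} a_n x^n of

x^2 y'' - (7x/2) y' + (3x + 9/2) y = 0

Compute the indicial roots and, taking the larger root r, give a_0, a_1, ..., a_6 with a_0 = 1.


Write in Frobenius form y'' + (p(x)/x) y' + (q(x)/x^2) y = 0:
  p(x) = -7/2,  q(x) = 3x + 9/2.
Indicial equation: r(r-1) + (-7/2) r + (9/2) = 0 -> roots r_1 = 3, r_2 = 3/2.
Take r = r_1 = 3. Let y(x) = x^r sum_{n>=0} a_n x^n with a_0 = 1.
Substitute y = x^r sum a_n x^n and match x^{r+n}. The recurrence is
  D(n) a_n + 3 a_{n-1} = 0,  where D(n) = (r+n)(r+n-1) + (-7/2)(r+n) + (9/2).
  a_n = -3 / D(n) * a_{n-1}.
Since the indicial polynomial factors as (r - r_1)(r - r_2), D(n) = (r_1 + n - r_1)(r_1 + n - r_2) = n(n + 3/2).
Evaluating step by step (a_0 = 1):
  n = 1: D(1) = 1(1 + 3/2) = 5/2; numerator = -3(1) = -3; a_1 = (-3)/(5/2) = -6/5
  n = 2: D(2) = 2(2 + 3/2) = 7; numerator = -3(-6/5) = 18/5; a_2 = (18/5)/(7) = 18/35
  n = 3: D(3) = 3(3 + 3/2) = 27/2; numerator = -3(18/35) = -54/35; a_3 = (-54/35)/(27/2) = -4/35
  n = 4: D(4) = 4(4 + 3/2) = 22; numerator = -3(-4/35) = 12/35; a_4 = (12/35)/(22) = 6/385
  n = 5: D(5) = 5(5 + 3/2) = 65/2; numerator = -3(6/385) = -18/385; a_5 = (-18/385)/(65/2) = -36/25025
  n = 6: D(6) = 6(6 + 3/2) = 45; numerator = -3(-36/25025) = 108/25025; a_6 = (108/25025)/(45) = 12/125125

r = 3; a_0 = 1; a_1 = -6/5; a_2 = 18/35; a_3 = -4/35; a_4 = 6/385; a_5 = -36/25025; a_6 = 12/125125


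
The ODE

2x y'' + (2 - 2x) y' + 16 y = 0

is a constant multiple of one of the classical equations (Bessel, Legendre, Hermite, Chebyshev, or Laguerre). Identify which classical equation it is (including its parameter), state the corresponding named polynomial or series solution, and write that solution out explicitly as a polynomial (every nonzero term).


All three coefficients share the factor 2; dividing through by 2 gives  x y'' + (1 - x) y' + 8 y = 0.
This matches the Laguerre equation x y'' + (1 - x) y' + n y = 0 with n = 8; the polynomial solution is L_8(x).
With y = sum_k a_k x^k, matching x^k gives (k+1)k a_{k+1} + (k+1) a_{k+1} - k a_k + n a_k = 0, i.e. (k+1)^2 a_{k+1} = (k - n) a_k = (k - 8) a_k. The right side vanishes at k = 8, so the series terminates at degree 8.
Standard normalization L_n(0) = 1 gives a_0 = 1. Work upward with a_{k+1} = (k - 8) a_k / (k+1)^2:
  a_1 = (0 - 8)(1) / 1^2 = -8/1 = -8
  a_2 = (1 - 8)(-8) / 2^2 = 56/4 = 14
  a_3 = (2 - 8)(14) / 3^2 = -84/9 = -28/3
  a_4 = (3 - 8)(-28/3) / 4^2 = (140/3)/16 = 35/12
  a_5 = (4 - 8)(35/12) / 5^2 = (-35/3)/25 = -7/15
  a_6 = (5 - 8)(-7/15) / 6^2 = (7/5)/36 = 7/180
  a_7 = (6 - 8)(7/180) / 7^2 = (-7/90)/49 = -1/630
  a_8 = (7 - 8)(-1/630) / 8^2 = (1/630)/64 = 1/40320
Hence L_8(x) = x^8/40320 - x^7/630 + 7 x^6/180 - 7 x^5/15 + 35 x^4/12 - 28 x^3/3 + 14 x^2 - 8 x + 1.

L_8(x); series = x^8/40320 - x^7/630 + 7 x^6/180 - 7 x^5/15 + 35 x^4/12 - 28 x^3/3 + 14 x^2 - 8 x + 1


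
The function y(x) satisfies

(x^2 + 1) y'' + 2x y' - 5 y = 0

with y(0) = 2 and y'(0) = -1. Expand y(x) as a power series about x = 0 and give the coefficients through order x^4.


Ansatz: y(x) = sum_{n>=0} a_n x^n, so y'(x) = sum_{n>=1} n a_n x^(n-1) and y''(x) = sum_{n>=2} n(n-1) a_n x^(n-2).
Substitute into P(x) y'' + Q(x) y' + R(x) y = 0 with P(x) = x^2 + 1, Q(x) = 2x, R(x) = -5, and match powers of x.
Initial conditions: a_0 = 2, a_1 = -1.
Setting the coefficient of each power of x to zero and solving order by order (substituting the coefficients already found):
  x^0: 2 a_2 - 5 a_0 = 0  ->  2 a_2 = 5 a_0 = 10  ->  a_2 = 5
  x^1: 6 a_3 - 3 a_1 = 0  ->  6 a_3 = 3 a_1 = -3  ->  a_3 = -1/2
  x^2: 12 a_4 + a_2 = 0  ->  12 a_4 = -a_2 = -5  ->  a_4 = -5/12
Truncated series: y(x) = 2 - x + 5 x^2 - (1/2) x^3 - (5/12) x^4 + O(x^5).

a_0 = 2; a_1 = -1; a_2 = 5; a_3 = -1/2; a_4 = -5/12
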